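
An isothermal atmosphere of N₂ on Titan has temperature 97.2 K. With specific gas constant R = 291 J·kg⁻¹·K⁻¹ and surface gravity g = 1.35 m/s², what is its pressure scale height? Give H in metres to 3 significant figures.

The scale height of an isothermal atmosphere is H = RT/g.
H = 291 × 97.2 / 1.35 = 28285/1.35 = 20952 m.

H ≈ 21000 m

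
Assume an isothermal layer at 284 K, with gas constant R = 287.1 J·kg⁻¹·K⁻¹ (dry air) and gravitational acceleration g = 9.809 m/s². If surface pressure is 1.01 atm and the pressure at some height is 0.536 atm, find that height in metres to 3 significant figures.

z ≈ 5270 m

Scale height: H = RT/g = 287.1 × 284 / 9.809 = 8312.4 m.
Invert the barometric formula: z = H ln(P₀/P).
P₀/P = 1.01/0.536 = 1.8843; ln(1.8843) = 0.63356.
z = 8312.4 × 0.63356 = 5266.4 m.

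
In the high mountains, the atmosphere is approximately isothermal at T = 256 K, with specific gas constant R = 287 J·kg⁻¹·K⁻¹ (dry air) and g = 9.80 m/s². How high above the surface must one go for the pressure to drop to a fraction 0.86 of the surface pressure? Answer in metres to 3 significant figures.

Scale height: H = RT/g = 287 × 256 / 9.80 = 7497.1 m.
Set P/P₀ = exp(−z/H) = 0.86, so z = −H ln(0.86).
−ln(0.86) = 0.15082; z = 7497.1 × 0.15082 = 1130.7 m.

z ≈ 1130 m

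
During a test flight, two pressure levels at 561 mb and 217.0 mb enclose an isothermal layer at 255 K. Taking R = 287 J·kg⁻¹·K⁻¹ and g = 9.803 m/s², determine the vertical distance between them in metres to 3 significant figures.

Δz ≈ 7090 m

Hypsometric equation: Δz = (R T̄/g) ln(P₁/P₂).
R T̄/g = 287 × 255 / 9.803 = 7465.6 m.
ln(561/217.0) = ln(2.5853) = 0.94984.
Δz = 7465.6 × 0.94984 = 7091.1 m.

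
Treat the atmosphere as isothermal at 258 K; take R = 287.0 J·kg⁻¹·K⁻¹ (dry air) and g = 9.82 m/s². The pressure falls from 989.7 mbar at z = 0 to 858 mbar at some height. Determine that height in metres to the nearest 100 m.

z ≈ 1100 m

Scale height: H = RT/g = 287.0 × 258 / 9.82 = 7540.3 m.
Invert the barometric formula: z = H ln(P₀/P).
P₀/P = 989.7/858 = 1.1535; ln(1.1535) = 0.14280.
z = 7540.3 × 0.14280 = 1076.8 m.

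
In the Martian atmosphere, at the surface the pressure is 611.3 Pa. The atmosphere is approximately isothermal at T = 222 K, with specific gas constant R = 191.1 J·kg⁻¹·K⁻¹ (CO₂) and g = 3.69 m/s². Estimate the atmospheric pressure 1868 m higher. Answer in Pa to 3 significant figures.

Scale height: H = RT/g = 191.1 × 222 / 3.69 = 11497 m.
Barometric formula: P = P₀ exp(−z/H).
z/H = 1868.0/11497 = 0.16248; exp(−0.16248) = 0.85003.
P = 611.3 × 0.85003 = 519.62 Pa.

P ≈ 520 Pa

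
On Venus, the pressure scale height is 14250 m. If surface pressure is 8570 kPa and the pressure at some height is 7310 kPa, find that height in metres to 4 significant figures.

z ≈ 2266 m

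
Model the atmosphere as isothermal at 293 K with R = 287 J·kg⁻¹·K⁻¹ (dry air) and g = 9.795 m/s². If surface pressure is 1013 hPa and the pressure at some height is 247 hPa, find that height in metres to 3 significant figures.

Scale height: H = RT/g = 287 × 293 / 9.795 = 8585.1 m.
Invert the barometric formula: z = H ln(P₀/P).
P₀/P = 1013/247 = 4.1012; ln(4.1012) = 1.4113.
z = 8585.1 × 1.4113 = 12116 m.

z ≈ 12100 m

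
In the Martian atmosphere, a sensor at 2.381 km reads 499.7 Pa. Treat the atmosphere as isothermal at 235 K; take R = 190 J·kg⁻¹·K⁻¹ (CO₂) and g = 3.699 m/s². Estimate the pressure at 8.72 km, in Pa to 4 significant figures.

P ≈ 295.6 Pa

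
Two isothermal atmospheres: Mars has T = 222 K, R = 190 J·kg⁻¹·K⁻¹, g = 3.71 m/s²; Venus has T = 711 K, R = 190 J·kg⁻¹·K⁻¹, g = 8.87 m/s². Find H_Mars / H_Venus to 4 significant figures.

H_Mars/H_Venus ≈ 0.7465

H = RT/g for each body.
H_Mars = 190 × 222 / 3.71 = 11369 m.
H_Venus = 190 × 711 / 8.87 = 15230 m.
H_Mars/H_Venus = 11369/15230 = 0.74649.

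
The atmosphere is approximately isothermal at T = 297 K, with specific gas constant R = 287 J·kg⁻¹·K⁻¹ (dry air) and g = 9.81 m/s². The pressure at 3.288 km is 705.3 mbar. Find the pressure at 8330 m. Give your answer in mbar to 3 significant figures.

P ≈ 395 mbar

Scale height: H = RT/g = 287 × 297 / 9.81 = 8689.0 m.
Between two levels, P₂ = P₁ exp(−Δz/H) with Δz = z₂ − z₁.
Δz = 8330.0 − 3288.0 = 5042.0 m; Δz/H = 5042.0/8689.0 = 0.58027.
P₂ = 705.3 × exp(−0.58027) = 705.3 × 0.55975 = 394.79 mbar.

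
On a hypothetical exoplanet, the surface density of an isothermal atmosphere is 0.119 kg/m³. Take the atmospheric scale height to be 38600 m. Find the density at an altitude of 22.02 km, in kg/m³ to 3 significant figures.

ρ ≈ 0.0673 kg/m³

In an isothermal atmosphere, density decays like pressure: ρ = ρ₀ exp(−z/H).
z/H = 22020/38600 = 0.57047; exp(−0.57047) = 0.56526.
ρ = 0.119 × 0.56526 = 0.067266 kg/m³.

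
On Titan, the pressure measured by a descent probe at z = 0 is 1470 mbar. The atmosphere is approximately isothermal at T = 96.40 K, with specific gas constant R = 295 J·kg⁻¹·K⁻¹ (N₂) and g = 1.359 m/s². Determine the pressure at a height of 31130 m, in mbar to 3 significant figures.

P ≈ 332 mbar

Scale height: H = RT/g = 295 × 96.40 / 1.359 = 20926 m.
Barometric formula: P = P₀ exp(−z/H).
z/H = 31130/20926 = 1.4876; exp(−1.4876) = 0.22591.
P = 1470 × 0.22591 = 332.09 mbar.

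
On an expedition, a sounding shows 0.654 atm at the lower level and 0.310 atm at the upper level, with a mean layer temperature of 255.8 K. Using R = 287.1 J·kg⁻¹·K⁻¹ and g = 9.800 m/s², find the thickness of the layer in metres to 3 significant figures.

Δz ≈ 5590 m

Hypsometric equation: Δz = (R T̄/g) ln(P₁/P₂).
R T̄/g = 287.1 × 255.8 / 9.800 = 7493.9 m.
ln(0.654/0.310) = ln(2.1097) = 0.74655.
Δz = 7493.9 × 0.74655 = 5594.6 m.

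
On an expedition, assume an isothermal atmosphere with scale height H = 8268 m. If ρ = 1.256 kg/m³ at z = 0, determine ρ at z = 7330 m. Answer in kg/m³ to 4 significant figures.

In an isothermal atmosphere, density decays like pressure: ρ = ρ₀ exp(−z/H).
z/H = 7330.0/8268.0 = 0.88655; exp(−0.88655) = 0.41207.
ρ = 1.256 × 0.41207 = 0.51756 kg/m³.

ρ ≈ 0.5176 kg/m³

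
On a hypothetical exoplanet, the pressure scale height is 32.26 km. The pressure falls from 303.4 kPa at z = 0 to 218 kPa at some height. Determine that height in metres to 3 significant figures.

Invert the barometric formula: z = H ln(P₀/P).
P₀/P = 303.4/218 = 1.3917; ln(1.3917) = 0.33053.
z = 32260 × 0.33053 = 10663 m.

z ≈ 10700 m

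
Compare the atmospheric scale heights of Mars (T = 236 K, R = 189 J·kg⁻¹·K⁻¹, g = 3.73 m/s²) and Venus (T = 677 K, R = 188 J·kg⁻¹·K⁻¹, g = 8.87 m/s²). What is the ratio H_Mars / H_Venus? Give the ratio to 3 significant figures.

H_Mars/H_Venus ≈ 0.833

H = RT/g for each body.
H_Mars = 189 × 236 / 3.73 = 11958 m.
H_Venus = 188 × 677 / 8.87 = 14349 m.
H_Mars/H_Venus = 11958/14349 = 0.83337.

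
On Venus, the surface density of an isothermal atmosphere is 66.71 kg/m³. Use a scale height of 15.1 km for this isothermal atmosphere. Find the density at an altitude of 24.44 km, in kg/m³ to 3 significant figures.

In an isothermal atmosphere, density decays like pressure: ρ = ρ₀ exp(−z/H).
z/H = 24440/15100 = 1.6185; exp(−1.6185) = 0.19820.
ρ = 66.71 × 0.19820 = 13.222 kg/m³.

ρ ≈ 13.2 kg/m³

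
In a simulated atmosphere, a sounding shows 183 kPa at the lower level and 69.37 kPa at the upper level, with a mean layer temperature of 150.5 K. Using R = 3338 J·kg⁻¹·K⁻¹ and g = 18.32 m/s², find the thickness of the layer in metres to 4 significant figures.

Δz ≈ 26600 m

Hypsometric equation: Δz = (R T̄/g) ln(P₁/P₂).
R T̄/g = 3338 × 150.5 / 18.32 = 27422 m.
ln(183/69.37) = ln(2.6380) = 0.97002.
Δz = 27422 × 0.97002 = 26600 m.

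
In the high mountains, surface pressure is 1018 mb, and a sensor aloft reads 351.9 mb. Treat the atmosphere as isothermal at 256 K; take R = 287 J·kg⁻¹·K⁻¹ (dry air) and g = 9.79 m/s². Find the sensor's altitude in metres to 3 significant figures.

z ≈ 7970 m

Scale height: H = RT/g = 287 × 256 / 9.79 = 7504.8 m.
Invert the barometric formula: z = H ln(P₀/P).
P₀/P = 1018/351.9 = 2.8929; ln(2.8929) = 1.0623.
z = 7504.8 × 1.0623 = 7972.3 m.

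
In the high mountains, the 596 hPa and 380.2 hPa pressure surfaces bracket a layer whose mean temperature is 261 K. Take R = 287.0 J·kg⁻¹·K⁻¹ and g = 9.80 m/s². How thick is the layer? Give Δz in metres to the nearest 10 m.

Δz ≈ 3440 m

Hypsometric equation: Δz = (R T̄/g) ln(P₁/P₂).
R T̄/g = 287.0 × 261 / 9.80 = 7643.6 m.
ln(596/380.2) = ln(1.5676) = 0.44955.
Δz = 7643.6 × 0.44955 = 3436.2 m.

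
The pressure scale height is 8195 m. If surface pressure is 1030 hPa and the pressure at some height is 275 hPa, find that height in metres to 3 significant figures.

z ≈ 10800 m

Invert the barometric formula: z = H ln(P₀/P).
P₀/P = 1030/275 = 3.7455; ln(3.7455) = 1.3206.
z = 8195.0 × 1.3206 = 10822 m.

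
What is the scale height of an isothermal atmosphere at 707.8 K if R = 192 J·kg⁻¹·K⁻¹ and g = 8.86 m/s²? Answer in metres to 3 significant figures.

H ≈ 15300 m

The scale height of an isothermal atmosphere is H = RT/g.
H = 192 × 707.8 / 8.86 = 135900/8.86 = 15339 m.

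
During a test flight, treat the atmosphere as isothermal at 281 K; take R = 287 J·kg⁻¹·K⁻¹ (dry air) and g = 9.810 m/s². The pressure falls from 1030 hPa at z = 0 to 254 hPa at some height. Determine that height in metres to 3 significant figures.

z ≈ 11500 m

Scale height: H = RT/g = 287 × 281 / 9.810 = 8220.9 m.
Invert the barometric formula: z = H ln(P₀/P).
P₀/P = 1030/254 = 4.0551; ln(4.0551) = 1.4000.
z = 8220.9 × 1.4000 = 11509 m.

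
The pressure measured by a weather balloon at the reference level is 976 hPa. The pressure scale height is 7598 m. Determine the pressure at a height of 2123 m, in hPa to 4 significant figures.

P ≈ 738.1 hPa

Barometric formula: P = P₀ exp(−z/H).
z/H = 2123.0/7598.0 = 0.27942; exp(−0.27942) = 0.75622.
P = 976 × 0.75622 = 738.07 hPa.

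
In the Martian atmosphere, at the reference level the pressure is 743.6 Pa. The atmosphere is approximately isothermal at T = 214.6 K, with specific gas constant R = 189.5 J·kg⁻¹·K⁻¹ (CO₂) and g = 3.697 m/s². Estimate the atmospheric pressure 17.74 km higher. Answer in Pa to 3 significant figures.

P ≈ 148 Pa

Scale height: H = RT/g = 189.5 × 214.6 / 3.697 = 11000 m.
Barometric formula: P = P₀ exp(−z/H).
z/H = 17740/11000 = 1.6127; exp(−1.6127) = 0.19935.
P = 743.6 × 0.19935 = 148.24 Pa.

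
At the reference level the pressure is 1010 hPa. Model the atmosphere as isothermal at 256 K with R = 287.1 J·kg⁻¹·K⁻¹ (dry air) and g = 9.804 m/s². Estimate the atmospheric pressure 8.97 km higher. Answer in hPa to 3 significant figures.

P ≈ 305 hPa

Scale height: H = RT/g = 287.1 × 256 / 9.804 = 7496.7 m.
Barometric formula: P = P₀ exp(−z/H).
z/H = 8970.0/7496.7 = 1.1965; exp(−1.1965) = 0.30225.
P = 1010 × 0.30225 = 305.27 hPa.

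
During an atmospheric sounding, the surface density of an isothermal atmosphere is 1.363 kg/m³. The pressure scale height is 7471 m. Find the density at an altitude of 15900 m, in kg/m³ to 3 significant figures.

ρ ≈ 0.162 kg/m³

In an isothermal atmosphere, density decays like pressure: ρ = ρ₀ exp(−z/H).
z/H = 15900/7471.0 = 2.1282; exp(−2.1282) = 0.11905.
ρ = 1.363 × 0.11905 = 0.16227 kg/m³.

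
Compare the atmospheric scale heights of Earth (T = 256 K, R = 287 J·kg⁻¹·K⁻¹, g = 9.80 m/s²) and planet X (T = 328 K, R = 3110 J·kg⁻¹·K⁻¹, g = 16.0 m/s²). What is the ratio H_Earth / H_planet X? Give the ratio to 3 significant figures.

H = RT/g for each body.
H_Earth = 287 × 256 / 9.80 = 7497.1 m.
H_planet X = 3110 × 328 / 16.0 = 63755 m.
H_Earth/H_planet X = 7497.1/63755 = 0.11759.

H_Earth/H_planet X ≈ 0.118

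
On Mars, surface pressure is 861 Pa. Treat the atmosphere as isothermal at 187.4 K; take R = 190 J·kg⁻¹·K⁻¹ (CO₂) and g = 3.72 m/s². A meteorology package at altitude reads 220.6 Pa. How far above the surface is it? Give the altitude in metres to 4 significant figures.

z ≈ 13030 m

Scale height: H = RT/g = 190 × 187.4 / 3.72 = 9571.5 m.
Invert the barometric formula: z = H ln(P₀/P).
P₀/P = 861/220.6 = 3.9030; ln(3.9030) = 1.3617.
z = 9571.5 × 1.3617 = 13034 m.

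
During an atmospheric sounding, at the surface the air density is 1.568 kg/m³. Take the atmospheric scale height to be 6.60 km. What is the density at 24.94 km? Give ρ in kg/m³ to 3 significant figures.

In an isothermal atmosphere, density decays like pressure: ρ = ρ₀ exp(−z/H).
z/H = 24940/6600.0 = 3.7788; exp(−3.7788) = 0.022850.
ρ = 1.568 × 0.022850 = 0.035829 kg/m³.

ρ ≈ 0.0358 kg/m³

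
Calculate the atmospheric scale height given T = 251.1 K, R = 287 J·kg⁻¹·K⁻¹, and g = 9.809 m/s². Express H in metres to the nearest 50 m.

H ≈ 7350 m

The scale height of an isothermal atmosphere is H = RT/g.
H = 287 × 251.1 / 9.809 = 72066/9.809 = 7346.9 m.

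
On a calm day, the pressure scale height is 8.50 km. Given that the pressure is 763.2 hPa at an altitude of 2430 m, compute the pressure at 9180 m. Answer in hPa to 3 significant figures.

P ≈ 345 hPa

Between two levels, P₂ = P₁ exp(−Δz/H) with Δz = z₂ − z₁.
Δz = 9180.0 − 2430.0 = 6750.0 m; Δz/H = 6750.0/8500.0 = 0.79412.
P₂ = 763.2 × exp(−0.79412) = 763.2 × 0.45198 = 344.95 hPa.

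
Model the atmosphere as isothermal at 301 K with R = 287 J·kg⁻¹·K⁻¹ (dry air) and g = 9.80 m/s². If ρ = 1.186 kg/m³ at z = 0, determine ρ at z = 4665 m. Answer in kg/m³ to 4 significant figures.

Scale height: H = RT/g = 287 × 301 / 9.80 = 8815.0 m.
In an isothermal atmosphere, density decays like pressure: ρ = ρ₀ exp(−z/H).
z/H = 4665.0/8815.0 = 0.52921; exp(−0.52921) = 0.58907.
ρ = 1.186 × 0.58907 = 0.69864 kg/m³.

ρ ≈ 0.6986 kg/m³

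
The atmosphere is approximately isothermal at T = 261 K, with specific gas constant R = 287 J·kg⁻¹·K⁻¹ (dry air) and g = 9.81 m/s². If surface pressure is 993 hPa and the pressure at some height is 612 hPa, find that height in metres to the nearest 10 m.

z ≈ 3700 m

Scale height: H = RT/g = 287 × 261 / 9.81 = 7635.8 m.
Invert the barometric formula: z = H ln(P₀/P).
P₀/P = 993/612 = 1.6225; ln(1.6225) = 0.48397.
z = 7635.8 × 0.48397 = 3695.5 m.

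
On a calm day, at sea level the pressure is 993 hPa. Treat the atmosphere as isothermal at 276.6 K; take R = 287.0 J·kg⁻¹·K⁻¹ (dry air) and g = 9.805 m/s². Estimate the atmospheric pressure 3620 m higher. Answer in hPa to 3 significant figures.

P ≈ 635 hPa

Scale height: H = RT/g = 287.0 × 276.6 / 9.805 = 8096.3 m.
Barometric formula: P = P₀ exp(−z/H).
z/H = 3620.0/8096.3 = 0.44712; exp(−0.44712) = 0.63947.
P = 993 × 0.63947 = 634.99 hPa.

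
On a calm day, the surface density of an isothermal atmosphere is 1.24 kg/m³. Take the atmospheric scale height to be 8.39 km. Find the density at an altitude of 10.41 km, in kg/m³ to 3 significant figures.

In an isothermal atmosphere, density decays like pressure: ρ = ρ₀ exp(−z/H).
z/H = 10410/8390.0 = 1.2408; exp(−1.2408) = 0.28915.
ρ = 1.24 × 0.28915 = 0.35855 kg/m³.

ρ ≈ 0.359 kg/m³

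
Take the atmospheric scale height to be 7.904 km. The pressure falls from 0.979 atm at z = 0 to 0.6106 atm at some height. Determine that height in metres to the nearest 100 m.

z ≈ 3700 m

Invert the barometric formula: z = H ln(P₀/P).
P₀/P = 0.979/0.6106 = 1.6033; ln(1.6033) = 0.47206.
z = 7904.0 × 0.47206 = 3731.2 m.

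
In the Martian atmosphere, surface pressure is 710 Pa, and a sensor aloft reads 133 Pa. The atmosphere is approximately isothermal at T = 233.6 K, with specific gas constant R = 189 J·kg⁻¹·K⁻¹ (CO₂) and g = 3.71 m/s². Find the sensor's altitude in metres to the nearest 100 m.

Scale height: H = RT/g = 189 × 233.6 / 3.71 = 11900 m.
Invert the barometric formula: z = H ln(P₀/P).
P₀/P = 710/133 = 5.3383; ln(5.3383) = 1.6749.
z = 11900 × 1.6749 = 19931 m.

z ≈ 19900 m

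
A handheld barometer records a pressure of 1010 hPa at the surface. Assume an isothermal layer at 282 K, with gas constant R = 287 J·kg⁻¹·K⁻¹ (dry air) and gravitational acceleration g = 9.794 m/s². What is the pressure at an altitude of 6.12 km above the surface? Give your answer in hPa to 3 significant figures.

P ≈ 482 hPa

Scale height: H = RT/g = 287 × 282 / 9.794 = 8263.6 m.
Barometric formula: P = P₀ exp(−z/H).
z/H = 6120.0/8263.6 = 0.74060; exp(−0.74060) = 0.47683.
P = 1010 × 0.47683 = 481.60 hPa.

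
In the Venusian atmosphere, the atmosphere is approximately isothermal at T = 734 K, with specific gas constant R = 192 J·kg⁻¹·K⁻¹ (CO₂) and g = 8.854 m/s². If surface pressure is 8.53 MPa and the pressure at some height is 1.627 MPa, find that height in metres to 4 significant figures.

z ≈ 26370 m

Scale height: H = RT/g = 192 × 734 / 8.854 = 15917 m.
Invert the barometric formula: z = H ln(P₀/P).
P₀/P = 8.53/1.627 = 5.2428; ln(5.2428) = 1.6569.
z = 15917 × 1.6569 = 26373 m.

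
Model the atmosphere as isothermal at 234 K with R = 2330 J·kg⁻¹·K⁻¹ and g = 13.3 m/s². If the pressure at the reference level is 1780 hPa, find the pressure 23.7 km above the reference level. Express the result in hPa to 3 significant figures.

Scale height: H = RT/g = 2330 × 234 / 13.3 = 40994 m.
Barometric formula: P = P₀ exp(−z/H).
z/H = 23700/40994 = 0.57813; exp(−0.57813) = 0.56095.
P = 1780 × 0.56095 = 998.49 hPa.

P ≈ 998 hPa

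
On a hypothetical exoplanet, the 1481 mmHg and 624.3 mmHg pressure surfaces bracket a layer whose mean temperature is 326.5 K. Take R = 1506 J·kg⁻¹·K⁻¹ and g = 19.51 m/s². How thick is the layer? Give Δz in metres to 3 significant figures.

Hypsometric equation: Δz = (R T̄/g) ln(P₁/P₂).
R T̄/g = 1506 × 326.5 / 19.51 = 25203 m.
ln(1481/624.3) = ln(2.3723) = 0.86386.
Δz = 25203 × 0.86386 = 21772 m.

Δz ≈ 21800 m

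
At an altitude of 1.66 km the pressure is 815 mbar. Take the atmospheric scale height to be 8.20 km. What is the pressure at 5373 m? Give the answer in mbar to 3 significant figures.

P ≈ 518 mbar

Between two levels, P₂ = P₁ exp(−Δz/H) with Δz = z₂ − z₁.
Δz = 5373.0 − 1660.0 = 3713.0 m; Δz/H = 3713.0/8200.0 = 0.45280.
P₂ = 815 × exp(−0.45280) = 815 × 0.63585 = 518.22 mbar.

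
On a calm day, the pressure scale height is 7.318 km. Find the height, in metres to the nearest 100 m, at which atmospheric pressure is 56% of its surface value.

z ≈ 4200 m

Set P/P₀ = exp(−z/H) = 0.56, so z = −H ln(0.56).
−ln(0.56) = 0.57982; z = 7318.0 × 0.57982 = 4243.1 m.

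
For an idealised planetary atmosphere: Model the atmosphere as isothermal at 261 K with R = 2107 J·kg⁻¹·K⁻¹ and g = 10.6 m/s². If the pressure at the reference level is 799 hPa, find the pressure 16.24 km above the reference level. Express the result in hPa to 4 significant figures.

P ≈ 584.3 hPa

Scale height: H = RT/g = 2107 × 261 / 10.6 = 51880 m.
Barometric formula: P = P₀ exp(−z/H).
z/H = 16240/51880 = 0.31303; exp(−0.31303) = 0.73123.
P = 799 × 0.73123 = 584.25 hPa.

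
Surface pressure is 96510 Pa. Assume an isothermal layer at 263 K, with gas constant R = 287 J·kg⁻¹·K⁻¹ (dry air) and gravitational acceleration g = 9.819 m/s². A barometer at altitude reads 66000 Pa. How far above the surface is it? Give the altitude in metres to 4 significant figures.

Scale height: H = RT/g = 287 × 263 / 9.819 = 7687.2 m.
Invert the barometric formula: z = H ln(P₀/P).
P₀/P = 96510/66000 = 1.4623; ln(1.4623) = 0.38001.
z = 7687.2 × 0.38001 = 2921.2 m.

z ≈ 2921 m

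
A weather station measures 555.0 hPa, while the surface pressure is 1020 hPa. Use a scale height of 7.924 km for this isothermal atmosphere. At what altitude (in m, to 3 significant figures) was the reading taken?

Invert the barometric formula: z = H ln(P₀/P).
P₀/P = 1020/555.0 = 1.8378; ln(1.8378) = 0.60857.
z = 7924.0 × 0.60857 = 4822.3 m.

z ≈ 4820 m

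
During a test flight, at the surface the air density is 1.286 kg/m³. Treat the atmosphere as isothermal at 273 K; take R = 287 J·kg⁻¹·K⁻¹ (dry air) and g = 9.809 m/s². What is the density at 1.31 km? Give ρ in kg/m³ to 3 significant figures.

Scale height: H = RT/g = 287 × 273 / 9.809 = 7987.7 m.
In an isothermal atmosphere, density decays like pressure: ρ = ρ₀ exp(−z/H).
z/H = 1310.0/7987.7 = 0.16400; exp(−0.16400) = 0.84874.
ρ = 1.286 × 0.84874 = 1.0915 kg/m³.

ρ ≈ 1.09 kg/m³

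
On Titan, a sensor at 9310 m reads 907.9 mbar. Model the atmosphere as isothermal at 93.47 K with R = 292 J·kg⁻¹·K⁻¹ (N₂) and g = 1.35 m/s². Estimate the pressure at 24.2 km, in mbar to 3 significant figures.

P ≈ 435 mbar

Scale height: H = RT/g = 292 × 93.47 / 1.35 = 20217 m.
Between two levels, P₂ = P₁ exp(−Δz/H) with Δz = z₂ − z₁.
Δz = 24200 − 9310.0 = 14890 m; Δz/H = 14890/20217 = 0.73651.
P₂ = 907.9 × exp(−0.73651) = 907.9 × 0.47878 = 434.68 mbar.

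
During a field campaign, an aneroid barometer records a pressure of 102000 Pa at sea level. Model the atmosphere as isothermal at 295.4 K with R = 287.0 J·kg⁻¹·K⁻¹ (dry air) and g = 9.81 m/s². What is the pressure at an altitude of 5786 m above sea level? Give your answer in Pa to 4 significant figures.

P ≈ 52220 Pa

Scale height: H = RT/g = 287.0 × 295.4 / 9.81 = 8642.2 m.
Barometric formula: P = P₀ exp(−z/H).
z/H = 5786.0/8642.2 = 0.66951; exp(−0.66951) = 0.51196.
P = 102000 × 0.51196 = 52220 Pa.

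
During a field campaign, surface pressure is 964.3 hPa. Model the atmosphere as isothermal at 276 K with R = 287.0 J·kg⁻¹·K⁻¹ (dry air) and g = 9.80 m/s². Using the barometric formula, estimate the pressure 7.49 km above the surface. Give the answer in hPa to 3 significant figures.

P ≈ 382 hPa

Scale height: H = RT/g = 287.0 × 276 / 9.80 = 8082.9 m.
Barometric formula: P = P₀ exp(−z/H).
z/H = 7490.0/8082.9 = 0.92665; exp(−0.92665) = 0.39588.
P = 964.3 × 0.39588 = 381.75 hPa.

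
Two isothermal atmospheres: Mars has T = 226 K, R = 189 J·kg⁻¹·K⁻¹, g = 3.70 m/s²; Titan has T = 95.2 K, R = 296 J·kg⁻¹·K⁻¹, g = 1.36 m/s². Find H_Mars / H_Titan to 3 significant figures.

H = RT/g for each body.
H_Mars = 189 × 226 / 3.70 = 11544 m.
H_Titan = 296 × 95.2 / 1.36 = 20720 m.
H_Mars/H_Titan = 11544/20720 = 0.55714.

H_Mars/H_Titan ≈ 0.557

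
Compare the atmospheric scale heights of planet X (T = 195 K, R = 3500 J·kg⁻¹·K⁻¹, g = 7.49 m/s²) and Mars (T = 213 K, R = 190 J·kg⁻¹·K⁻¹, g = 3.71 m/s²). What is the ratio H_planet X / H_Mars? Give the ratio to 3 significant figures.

H_planet X/H_Mars ≈ 8.35

H = RT/g for each body.
H_planet X = 3500 × 195 / 7.49 = 91121 m.
H_Mars = 190 × 213 / 3.71 = 10908 m.
H_planet X/H_Mars = 91121/10908 = 8.3536.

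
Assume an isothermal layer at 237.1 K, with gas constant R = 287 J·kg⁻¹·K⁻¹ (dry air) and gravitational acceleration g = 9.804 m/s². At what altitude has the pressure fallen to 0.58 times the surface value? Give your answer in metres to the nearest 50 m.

Scale height: H = RT/g = 287 × 237.1 / 9.804 = 6940.8 m.
Set P/P₀ = exp(−z/H) = 0.58, so z = −H ln(0.58).
−ln(0.58) = 0.54473; z = 6940.8 × 0.54473 = 3780.9 m.

z ≈ 3800 m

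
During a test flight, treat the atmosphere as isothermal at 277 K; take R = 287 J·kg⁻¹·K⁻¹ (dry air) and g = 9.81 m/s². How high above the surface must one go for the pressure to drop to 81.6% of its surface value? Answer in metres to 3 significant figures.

Scale height: H = RT/g = 287 × 277 / 9.81 = 8103.9 m.
Set P/P₀ = exp(−z/H) = 0.816, so z = −H ln(0.816).
−ln(0.816) = 0.20334; z = 8103.9 × 0.20334 = 1647.8 m.

z ≈ 1650 m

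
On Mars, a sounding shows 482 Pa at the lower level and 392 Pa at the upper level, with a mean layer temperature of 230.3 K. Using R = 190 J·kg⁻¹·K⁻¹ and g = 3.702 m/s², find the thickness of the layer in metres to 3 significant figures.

Hypsometric equation: Δz = (R T̄/g) ln(P₁/P₂).
R T̄/g = 190 × 230.3 / 3.702 = 11820 m.
ln(482/392) = ln(1.2296) = 0.20669.
Δz = 11820 × 0.20669 = 2443.1 m.

Δz ≈ 2440 m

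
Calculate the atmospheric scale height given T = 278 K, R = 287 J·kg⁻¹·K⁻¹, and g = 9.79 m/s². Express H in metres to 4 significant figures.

The scale height of an isothermal atmosphere is H = RT/g.
H = 287 × 278 / 9.79 = 79786/9.79 = 8149.7 m.

H ≈ 8150 m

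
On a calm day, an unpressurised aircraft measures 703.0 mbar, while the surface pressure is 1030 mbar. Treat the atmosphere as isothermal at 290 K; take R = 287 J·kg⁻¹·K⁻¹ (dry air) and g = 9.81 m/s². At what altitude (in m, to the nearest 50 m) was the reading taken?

z ≈ 3250 m

Scale height: H = RT/g = 287 × 290 / 9.81 = 8484.2 m.
Invert the barometric formula: z = H ln(P₀/P).
P₀/P = 1030/703.0 = 1.4651; ln(1.4651) = 0.38192.
z = 8484.2 × 0.38192 = 3240.3 m.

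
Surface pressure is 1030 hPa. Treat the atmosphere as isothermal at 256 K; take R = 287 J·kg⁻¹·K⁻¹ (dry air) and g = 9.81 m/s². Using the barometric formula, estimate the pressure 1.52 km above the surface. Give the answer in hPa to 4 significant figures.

P ≈ 840.8 hPa

Scale height: H = RT/g = 287 × 256 / 9.81 = 7489.5 m.
Barometric formula: P = P₀ exp(−z/H).
z/H = 1520.0/7489.5 = 0.20295; exp(−0.20295) = 0.81632.
P = 1030 × 0.81632 = 840.81 hPa.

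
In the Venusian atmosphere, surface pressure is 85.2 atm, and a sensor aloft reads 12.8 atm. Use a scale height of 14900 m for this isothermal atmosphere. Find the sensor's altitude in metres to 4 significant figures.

Invert the barometric formula: z = H ln(P₀/P).
P₀/P = 85.2/12.8 = 6.6562; ln(6.6562) = 1.8955.
z = 14900 × 1.8955 = 28243 m.

z ≈ 28240 m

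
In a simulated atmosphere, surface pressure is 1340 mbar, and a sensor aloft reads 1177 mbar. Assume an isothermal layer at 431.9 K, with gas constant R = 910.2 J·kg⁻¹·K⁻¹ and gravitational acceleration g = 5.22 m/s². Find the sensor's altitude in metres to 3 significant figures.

Scale height: H = RT/g = 910.2 × 431.9 / 5.22 = 75309 m.
Invert the barometric formula: z = H ln(P₀/P).
P₀/P = 1340/1177 = 1.1385; ln(1.1385) = 0.12971.
z = 75309 × 0.12971 = 9768.3 m.

z ≈ 9770 m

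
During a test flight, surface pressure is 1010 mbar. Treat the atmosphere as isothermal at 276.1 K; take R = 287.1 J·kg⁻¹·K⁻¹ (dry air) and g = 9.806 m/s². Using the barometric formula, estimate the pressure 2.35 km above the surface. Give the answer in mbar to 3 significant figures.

Scale height: H = RT/g = 287.1 × 276.1 / 9.806 = 8083.7 m.
Barometric formula: P = P₀ exp(−z/H).
z/H = 2350.0/8083.7 = 0.29071; exp(−0.29071) = 0.74773.
P = 1010 × 0.74773 = 755.21 mbar.

P ≈ 755 mbar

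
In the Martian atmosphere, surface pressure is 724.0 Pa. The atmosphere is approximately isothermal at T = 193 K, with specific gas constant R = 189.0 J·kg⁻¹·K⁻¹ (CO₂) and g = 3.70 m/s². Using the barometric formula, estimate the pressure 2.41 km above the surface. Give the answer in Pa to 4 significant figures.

P ≈ 567.0 Pa

Scale height: H = RT/g = 189.0 × 193 / 3.70 = 9858.6 m.
Barometric formula: P = P₀ exp(−z/H).
z/H = 2410.0/9858.6 = 0.24446; exp(−0.24446) = 0.78313.
P = 724.0 × 0.78313 = 566.99 Pa.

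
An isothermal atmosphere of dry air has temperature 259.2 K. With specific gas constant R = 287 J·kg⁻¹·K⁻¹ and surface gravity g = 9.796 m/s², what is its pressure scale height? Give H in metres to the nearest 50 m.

H ≈ 7600 m

The scale height of an isothermal atmosphere is H = RT/g.
H = 287 × 259.2 / 9.796 = 74390/9.796 = 7593.9 m.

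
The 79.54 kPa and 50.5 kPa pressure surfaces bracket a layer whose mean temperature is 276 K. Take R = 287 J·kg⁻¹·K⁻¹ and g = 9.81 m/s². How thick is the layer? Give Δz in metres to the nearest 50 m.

Δz ≈ 3650 m

Hypsometric equation: Δz = (R T̄/g) ln(P₁/P₂).
R T̄/g = 287 × 276 / 9.81 = 8074.6 m.
ln(79.54/50.5) = ln(1.5750) = 0.45426.
Δz = 8074.6 × 0.45426 = 3668.0 m.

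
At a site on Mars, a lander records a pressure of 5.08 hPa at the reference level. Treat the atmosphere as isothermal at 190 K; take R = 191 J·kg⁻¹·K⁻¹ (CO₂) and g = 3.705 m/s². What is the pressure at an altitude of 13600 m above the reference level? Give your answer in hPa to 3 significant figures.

P ≈ 1.27 hPa

Scale height: H = RT/g = 191 × 190 / 3.705 = 9794.9 m.
Barometric formula: P = P₀ exp(−z/H).
z/H = 13600/9794.9 = 1.3885; exp(−1.3885) = 0.24945.
P = 5.08 × 0.24945 = 1.2672 hPa.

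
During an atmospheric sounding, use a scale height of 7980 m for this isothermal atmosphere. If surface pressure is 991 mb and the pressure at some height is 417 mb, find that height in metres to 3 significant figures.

Invert the barometric formula: z = H ln(P₀/P).
P₀/P = 991/417 = 2.3765; ln(2.3765) = 0.86563.
z = 7980.0 × 0.86563 = 6907.7 m.

z ≈ 6910 m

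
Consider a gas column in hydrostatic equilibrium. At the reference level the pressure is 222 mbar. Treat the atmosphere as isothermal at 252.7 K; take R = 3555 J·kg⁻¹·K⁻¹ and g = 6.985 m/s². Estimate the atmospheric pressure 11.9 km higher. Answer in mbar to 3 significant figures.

Scale height: H = RT/g = 3555 × 252.7 / 6.985 = 128610 m.
Barometric formula: P = P₀ exp(−z/H).
z/H = 11900/128610 = 0.092528; exp(−0.092528) = 0.91162.
P = 222 × 0.91162 = 202.38 mbar.

P ≈ 202 mbar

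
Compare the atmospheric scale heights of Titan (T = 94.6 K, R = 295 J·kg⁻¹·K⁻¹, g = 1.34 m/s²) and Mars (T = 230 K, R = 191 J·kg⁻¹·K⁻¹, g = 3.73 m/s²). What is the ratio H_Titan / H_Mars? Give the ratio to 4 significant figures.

H = RT/g for each body.
H_Titan = 295 × 94.6 / 1.34 = 20826 m.
H_Mars = 191 × 230 / 3.73 = 11777 m.
H_Titan/H_Mars = 20826/11777 = 1.7684.

H_Titan/H_Mars ≈ 1.768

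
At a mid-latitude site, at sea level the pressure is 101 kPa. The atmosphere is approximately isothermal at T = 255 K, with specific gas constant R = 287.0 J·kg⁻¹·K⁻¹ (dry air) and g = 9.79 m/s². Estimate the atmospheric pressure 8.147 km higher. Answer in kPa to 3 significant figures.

P ≈ 34.0 kPa

Scale height: H = RT/g = 287.0 × 255 / 9.79 = 7475.5 m.
Barometric formula: P = P₀ exp(−z/H).
z/H = 8147.0/7475.5 = 1.0898; exp(−1.0898) = 0.33628.
P = 101 × 0.33628 = 33.964 kPa.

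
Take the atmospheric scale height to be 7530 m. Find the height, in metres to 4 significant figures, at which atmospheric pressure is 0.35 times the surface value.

z ≈ 7905 m

Set P/P₀ = exp(−z/H) = 0.35, so z = −H ln(0.35).
−ln(0.35) = 1.0498; z = 7530.0 × 1.0498 = 7905.0 m.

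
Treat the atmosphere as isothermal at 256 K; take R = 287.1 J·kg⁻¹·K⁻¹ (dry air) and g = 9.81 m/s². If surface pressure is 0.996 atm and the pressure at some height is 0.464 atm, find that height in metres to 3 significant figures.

Scale height: H = RT/g = 287.1 × 256 / 9.81 = 7492.1 m.
Invert the barometric formula: z = H ln(P₀/P).
P₀/P = 0.996/0.464 = 2.1466; ln(2.1466) = 0.76389.
z = 7492.1 × 0.76389 = 5723.1 m.

z ≈ 5720 m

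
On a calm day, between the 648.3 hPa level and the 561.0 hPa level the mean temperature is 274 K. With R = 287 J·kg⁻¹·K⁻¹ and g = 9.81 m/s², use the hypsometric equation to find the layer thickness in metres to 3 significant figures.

Δz ≈ 1160 m

Hypsometric equation: Δz = (R T̄/g) ln(P₁/P₂).
R T̄/g = 287 × 274 / 9.81 = 8016.1 m.
ln(648.3/561.0) = ln(1.1556) = 0.14462.
Δz = 8016.1 × 0.14462 = 1159.3 m.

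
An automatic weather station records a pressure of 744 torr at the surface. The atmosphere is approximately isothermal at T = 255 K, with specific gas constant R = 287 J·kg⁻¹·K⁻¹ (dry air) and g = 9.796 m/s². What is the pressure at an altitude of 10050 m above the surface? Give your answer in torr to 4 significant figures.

Scale height: H = RT/g = 287 × 255 / 9.796 = 7470.9 m.
Barometric formula: P = P₀ exp(−z/H).
z/H = 10050/7470.9 = 1.3452; exp(−1.3452) = 0.26049.
P = 744 × 0.26049 = 193.80 torr.

P ≈ 193.8 torr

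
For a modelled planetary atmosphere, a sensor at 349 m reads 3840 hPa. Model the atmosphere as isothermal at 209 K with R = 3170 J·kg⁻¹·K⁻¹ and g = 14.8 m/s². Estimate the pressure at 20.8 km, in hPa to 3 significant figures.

Scale height: H = RT/g = 3170 × 209 / 14.8 = 44766 m.
Between two levels, P₂ = P₁ exp(−Δz/H) with Δz = z₂ − z₁.
Δz = 20800 − 349.00 = 20451 m; Δz/H = 20451/44766 = 0.45684.
P₂ = 3840 × exp(−0.45684) = 3840 × 0.63328 = 2431.8 hPa.

P ≈ 2430 hPa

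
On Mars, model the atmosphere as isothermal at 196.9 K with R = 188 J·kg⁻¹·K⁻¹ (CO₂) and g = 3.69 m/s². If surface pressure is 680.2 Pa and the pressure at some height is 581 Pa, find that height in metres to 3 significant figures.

Scale height: H = RT/g = 188 × 196.9 / 3.69 = 10032 m.
Invert the barometric formula: z = H ln(P₀/P).
P₀/P = 680.2/581 = 1.1707; ln(1.1707) = 0.15760.
z = 10032 × 0.15760 = 1581.0 m.

z ≈ 1580 m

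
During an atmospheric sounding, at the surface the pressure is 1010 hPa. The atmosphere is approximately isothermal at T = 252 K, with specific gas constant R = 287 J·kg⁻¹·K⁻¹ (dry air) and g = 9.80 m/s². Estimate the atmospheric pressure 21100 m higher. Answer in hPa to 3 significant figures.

P ≈ 57.9 hPa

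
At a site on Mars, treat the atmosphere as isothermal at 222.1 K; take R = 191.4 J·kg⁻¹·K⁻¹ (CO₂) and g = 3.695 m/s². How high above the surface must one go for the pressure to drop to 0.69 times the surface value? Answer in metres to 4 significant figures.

z ≈ 4269 m

Scale height: H = RT/g = 191.4 × 222.1 / 3.695 = 11505 m.
Set P/P₀ = exp(−z/H) = 0.69, so z = −H ln(0.69).
−ln(0.69) = 0.37106; z = 11505 × 0.37106 = 4269.0 m.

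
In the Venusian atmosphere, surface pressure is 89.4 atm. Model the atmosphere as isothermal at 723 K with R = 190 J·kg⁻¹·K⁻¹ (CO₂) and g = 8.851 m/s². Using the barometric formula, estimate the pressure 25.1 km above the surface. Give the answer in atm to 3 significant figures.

Scale height: H = RT/g = 190 × 723 / 8.851 = 15520 m.
Barometric formula: P = P₀ exp(−z/H).
z/H = 25100/15520 = 1.6173; exp(−1.6173) = 0.19843.
P = 89.4 × 0.19843 = 17.740 atm.

P ≈ 17.7 atm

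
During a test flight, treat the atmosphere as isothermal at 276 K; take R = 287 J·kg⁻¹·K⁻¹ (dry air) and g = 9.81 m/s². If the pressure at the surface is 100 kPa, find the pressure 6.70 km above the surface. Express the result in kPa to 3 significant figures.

P ≈ 43.6 kPa

Scale height: H = RT/g = 287 × 276 / 9.81 = 8074.6 m.
Barometric formula: P = P₀ exp(−z/H).
z/H = 6700.0/8074.6 = 0.82976; exp(−0.82976) = 0.43615.
P = 100 × 0.43615 = 43.615 kPa.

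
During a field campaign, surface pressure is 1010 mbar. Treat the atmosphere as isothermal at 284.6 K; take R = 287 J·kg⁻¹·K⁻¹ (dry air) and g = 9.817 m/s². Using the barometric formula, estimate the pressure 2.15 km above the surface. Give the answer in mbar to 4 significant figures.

Scale height: H = RT/g = 287 × 284.6 / 9.817 = 8320.3 m.
Barometric formula: P = P₀ exp(−z/H).
z/H = 2150.0/8320.3 = 0.25840; exp(−0.25840) = 0.77229.
P = 1010 × 0.77229 = 780.01 mbar.

P ≈ 780.0 mbar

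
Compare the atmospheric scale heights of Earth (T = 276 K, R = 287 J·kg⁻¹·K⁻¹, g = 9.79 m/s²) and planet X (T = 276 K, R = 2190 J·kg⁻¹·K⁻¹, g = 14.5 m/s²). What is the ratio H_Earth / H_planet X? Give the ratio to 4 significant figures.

H_Earth/H_planet X ≈ 0.1941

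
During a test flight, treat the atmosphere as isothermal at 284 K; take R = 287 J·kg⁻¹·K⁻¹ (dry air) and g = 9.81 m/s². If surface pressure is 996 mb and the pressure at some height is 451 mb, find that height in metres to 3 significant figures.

Scale height: H = RT/g = 287 × 284 / 9.81 = 8308.7 m.
Invert the barometric formula: z = H ln(P₀/P).
P₀/P = 996/451 = 2.2084; ln(2.2084) = 0.79227.
z = 8308.7 × 0.79227 = 6582.7 m.

z ≈ 6580 m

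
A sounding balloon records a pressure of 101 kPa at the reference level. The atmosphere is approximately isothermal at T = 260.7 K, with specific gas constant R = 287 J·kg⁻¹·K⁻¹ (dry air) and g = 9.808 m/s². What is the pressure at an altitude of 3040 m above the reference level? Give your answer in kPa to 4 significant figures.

Scale height: H = RT/g = 287 × 260.7 / 9.808 = 7628.6 m.
Barometric formula: P = P₀ exp(−z/H).
z/H = 3040.0/7628.6 = 0.39850; exp(−0.39850) = 0.67133.
P = 101 × 0.67133 = 67.804 kPa.

P ≈ 67.80 kPa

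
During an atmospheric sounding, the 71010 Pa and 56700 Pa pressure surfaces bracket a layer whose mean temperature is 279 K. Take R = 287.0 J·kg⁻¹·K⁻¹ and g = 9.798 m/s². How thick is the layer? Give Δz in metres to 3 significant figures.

Δz ≈ 1840 m

Hypsometric equation: Δz = (R T̄/g) ln(P₁/P₂).
R T̄/g = 287.0 × 279 / 9.798 = 8172.4 m.
ln(71010/56700) = ln(1.2524) = 0.22506.
Δz = 8172.4 × 0.22506 = 1839.3 m.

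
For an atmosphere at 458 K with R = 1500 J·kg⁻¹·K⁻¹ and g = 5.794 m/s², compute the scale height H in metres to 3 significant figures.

The scale height of an isothermal atmosphere is H = RT/g.
H = 1500 × 458 / 5.794 = 687000/5.794 = 118570 m.

H ≈ 119000 m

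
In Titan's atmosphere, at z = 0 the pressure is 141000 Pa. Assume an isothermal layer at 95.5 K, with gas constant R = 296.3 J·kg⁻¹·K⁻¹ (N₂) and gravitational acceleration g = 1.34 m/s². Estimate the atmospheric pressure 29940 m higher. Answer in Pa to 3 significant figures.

P ≈ 34200 Pa

Scale height: H = RT/g = 296.3 × 95.5 / 1.34 = 21117 m.
Barometric formula: P = P₀ exp(−z/H).
z/H = 29940/21117 = 1.4178; exp(−1.4178) = 0.24225.
P = 141000 × 0.24225 = 34157 Pa.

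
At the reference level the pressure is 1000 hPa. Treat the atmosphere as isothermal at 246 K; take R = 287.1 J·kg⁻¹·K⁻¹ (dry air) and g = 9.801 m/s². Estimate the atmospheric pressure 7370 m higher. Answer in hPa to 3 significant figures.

Scale height: H = RT/g = 287.1 × 246 / 9.801 = 7206.1 m.
Barometric formula: P = P₀ exp(−z/H).
z/H = 7370.0/7206.1 = 1.0227; exp(−1.0227) = 0.35962.
P = 1000 × 0.35962 = 359.62 hPa.

P ≈ 360 hPa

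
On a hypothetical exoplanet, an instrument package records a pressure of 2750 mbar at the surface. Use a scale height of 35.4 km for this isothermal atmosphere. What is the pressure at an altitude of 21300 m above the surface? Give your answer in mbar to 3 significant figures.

P ≈ 1510 mbar

Barometric formula: P = P₀ exp(−z/H).
z/H = 21300/35400 = 0.60169; exp(−0.60169) = 0.54788.
P = 2750 × 0.54788 = 1506.7 mbar.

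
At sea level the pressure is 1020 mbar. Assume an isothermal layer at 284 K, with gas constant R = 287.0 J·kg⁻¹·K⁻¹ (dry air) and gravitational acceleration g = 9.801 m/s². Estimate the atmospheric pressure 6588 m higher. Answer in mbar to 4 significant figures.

Scale height: H = RT/g = 287.0 × 284 / 9.801 = 8316.3 m.
Barometric formula: P = P₀ exp(−z/H).
z/H = 6588.0/8316.3 = 0.79218; exp(−0.79218) = 0.45286.
P = 1020 × 0.45286 = 461.92 mbar.

P ≈ 461.9 mbar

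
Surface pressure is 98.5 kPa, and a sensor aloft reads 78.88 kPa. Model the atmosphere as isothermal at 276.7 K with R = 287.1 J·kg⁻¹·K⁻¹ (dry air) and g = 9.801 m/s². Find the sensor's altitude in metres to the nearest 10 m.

z ≈ 1800 m

Scale height: H = RT/g = 287.1 × 276.7 / 9.801 = 8105.4 m.
Invert the barometric formula: z = H ln(P₀/P).
P₀/P = 98.5/78.88 = 1.2487; ln(1.2487) = 0.22210.
z = 8105.4 × 0.22210 = 1800.2 m.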